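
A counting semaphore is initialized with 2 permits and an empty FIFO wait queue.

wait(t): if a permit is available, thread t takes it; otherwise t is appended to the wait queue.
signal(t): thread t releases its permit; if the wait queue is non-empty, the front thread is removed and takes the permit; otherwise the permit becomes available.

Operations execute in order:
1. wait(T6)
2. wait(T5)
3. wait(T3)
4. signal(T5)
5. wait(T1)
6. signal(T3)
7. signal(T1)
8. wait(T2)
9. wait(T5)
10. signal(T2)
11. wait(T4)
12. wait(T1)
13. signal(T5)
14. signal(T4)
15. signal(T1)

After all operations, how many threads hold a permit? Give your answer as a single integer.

Step 1: wait(T6) -> count=1 queue=[] holders={T6}
Step 2: wait(T5) -> count=0 queue=[] holders={T5,T6}
Step 3: wait(T3) -> count=0 queue=[T3] holders={T5,T6}
Step 4: signal(T5) -> count=0 queue=[] holders={T3,T6}
Step 5: wait(T1) -> count=0 queue=[T1] holders={T3,T6}
Step 6: signal(T3) -> count=0 queue=[] holders={T1,T6}
Step 7: signal(T1) -> count=1 queue=[] holders={T6}
Step 8: wait(T2) -> count=0 queue=[] holders={T2,T6}
Step 9: wait(T5) -> count=0 queue=[T5] holders={T2,T6}
Step 10: signal(T2) -> count=0 queue=[] holders={T5,T6}
Step 11: wait(T4) -> count=0 queue=[T4] holders={T5,T6}
Step 12: wait(T1) -> count=0 queue=[T4,T1] holders={T5,T6}
Step 13: signal(T5) -> count=0 queue=[T1] holders={T4,T6}
Step 14: signal(T4) -> count=0 queue=[] holders={T1,T6}
Step 15: signal(T1) -> count=1 queue=[] holders={T6}
Final holders: {T6} -> 1 thread(s)

Answer: 1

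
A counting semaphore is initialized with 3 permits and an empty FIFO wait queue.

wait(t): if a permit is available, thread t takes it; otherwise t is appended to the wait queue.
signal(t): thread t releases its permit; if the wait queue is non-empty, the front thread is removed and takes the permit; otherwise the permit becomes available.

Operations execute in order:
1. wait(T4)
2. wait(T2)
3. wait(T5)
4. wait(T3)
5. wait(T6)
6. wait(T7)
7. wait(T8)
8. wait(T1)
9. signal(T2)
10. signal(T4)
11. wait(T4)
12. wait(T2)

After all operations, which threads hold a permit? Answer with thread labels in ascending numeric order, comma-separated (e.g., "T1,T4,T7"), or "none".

Step 1: wait(T4) -> count=2 queue=[] holders={T4}
Step 2: wait(T2) -> count=1 queue=[] holders={T2,T4}
Step 3: wait(T5) -> count=0 queue=[] holders={T2,T4,T5}
Step 4: wait(T3) -> count=0 queue=[T3] holders={T2,T4,T5}
Step 5: wait(T6) -> count=0 queue=[T3,T6] holders={T2,T4,T5}
Step 6: wait(T7) -> count=0 queue=[T3,T6,T7] holders={T2,T4,T5}
Step 7: wait(T8) -> count=0 queue=[T3,T6,T7,T8] holders={T2,T4,T5}
Step 8: wait(T1) -> count=0 queue=[T3,T6,T7,T8,T1] holders={T2,T4,T5}
Step 9: signal(T2) -> count=0 queue=[T6,T7,T8,T1] holders={T3,T4,T5}
Step 10: signal(T4) -> count=0 queue=[T7,T8,T1] holders={T3,T5,T6}
Step 11: wait(T4) -> count=0 queue=[T7,T8,T1,T4] holders={T3,T5,T6}
Step 12: wait(T2) -> count=0 queue=[T7,T8,T1,T4,T2] holders={T3,T5,T6}
Final holders: T3,T5,T6

Answer: T3,T5,T6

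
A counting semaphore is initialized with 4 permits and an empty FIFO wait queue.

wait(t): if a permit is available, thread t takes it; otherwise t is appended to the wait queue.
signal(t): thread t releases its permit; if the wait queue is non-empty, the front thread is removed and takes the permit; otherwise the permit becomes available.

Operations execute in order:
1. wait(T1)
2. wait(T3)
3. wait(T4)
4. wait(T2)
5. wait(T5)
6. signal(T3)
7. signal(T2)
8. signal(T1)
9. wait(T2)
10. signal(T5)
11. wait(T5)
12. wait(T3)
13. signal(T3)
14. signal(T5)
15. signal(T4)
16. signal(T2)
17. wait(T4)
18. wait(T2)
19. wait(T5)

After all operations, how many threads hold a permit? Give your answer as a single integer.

Answer: 3

Derivation:
Step 1: wait(T1) -> count=3 queue=[] holders={T1}
Step 2: wait(T3) -> count=2 queue=[] holders={T1,T3}
Step 3: wait(T4) -> count=1 queue=[] holders={T1,T3,T4}
Step 4: wait(T2) -> count=0 queue=[] holders={T1,T2,T3,T4}
Step 5: wait(T5) -> count=0 queue=[T5] holders={T1,T2,T3,T4}
Step 6: signal(T3) -> count=0 queue=[] holders={T1,T2,T4,T5}
Step 7: signal(T2) -> count=1 queue=[] holders={T1,T4,T5}
Step 8: signal(T1) -> count=2 queue=[] holders={T4,T5}
Step 9: wait(T2) -> count=1 queue=[] holders={T2,T4,T5}
Step 10: signal(T5) -> count=2 queue=[] holders={T2,T4}
Step 11: wait(T5) -> count=1 queue=[] holders={T2,T4,T5}
Step 12: wait(T3) -> count=0 queue=[] holders={T2,T3,T4,T5}
Step 13: signal(T3) -> count=1 queue=[] holders={T2,T4,T5}
Step 14: signal(T5) -> count=2 queue=[] holders={T2,T4}
Step 15: signal(T4) -> count=3 queue=[] holders={T2}
Step 16: signal(T2) -> count=4 queue=[] holders={none}
Step 17: wait(T4) -> count=3 queue=[] holders={T4}
Step 18: wait(T2) -> count=2 queue=[] holders={T2,T4}
Step 19: wait(T5) -> count=1 queue=[] holders={T2,T4,T5}
Final holders: {T2,T4,T5} -> 3 thread(s)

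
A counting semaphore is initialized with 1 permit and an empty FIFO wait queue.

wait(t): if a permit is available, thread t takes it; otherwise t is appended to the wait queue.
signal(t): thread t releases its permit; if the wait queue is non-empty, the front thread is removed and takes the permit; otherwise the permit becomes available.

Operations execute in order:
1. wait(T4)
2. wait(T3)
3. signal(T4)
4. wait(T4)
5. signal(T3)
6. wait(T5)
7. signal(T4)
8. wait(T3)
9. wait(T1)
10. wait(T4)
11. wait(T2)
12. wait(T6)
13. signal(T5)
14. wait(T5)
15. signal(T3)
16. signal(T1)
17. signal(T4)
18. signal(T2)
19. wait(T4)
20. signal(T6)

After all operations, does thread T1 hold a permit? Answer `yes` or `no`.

Answer: no

Derivation:
Step 1: wait(T4) -> count=0 queue=[] holders={T4}
Step 2: wait(T3) -> count=0 queue=[T3] holders={T4}
Step 3: signal(T4) -> count=0 queue=[] holders={T3}
Step 4: wait(T4) -> count=0 queue=[T4] holders={T3}
Step 5: signal(T3) -> count=0 queue=[] holders={T4}
Step 6: wait(T5) -> count=0 queue=[T5] holders={T4}
Step 7: signal(T4) -> count=0 queue=[] holders={T5}
Step 8: wait(T3) -> count=0 queue=[T3] holders={T5}
Step 9: wait(T1) -> count=0 queue=[T3,T1] holders={T5}
Step 10: wait(T4) -> count=0 queue=[T3,T1,T4] holders={T5}
Step 11: wait(T2) -> count=0 queue=[T3,T1,T4,T2] holders={T5}
Step 12: wait(T6) -> count=0 queue=[T3,T1,T4,T2,T6] holders={T5}
Step 13: signal(T5) -> count=0 queue=[T1,T4,T2,T6] holders={T3}
Step 14: wait(T5) -> count=0 queue=[T1,T4,T2,T6,T5] holders={T3}
Step 15: signal(T3) -> count=0 queue=[T4,T2,T6,T5] holders={T1}
Step 16: signal(T1) -> count=0 queue=[T2,T6,T5] holders={T4}
Step 17: signal(T4) -> count=0 queue=[T6,T5] holders={T2}
Step 18: signal(T2) -> count=0 queue=[T5] holders={T6}
Step 19: wait(T4) -> count=0 queue=[T5,T4] holders={T6}
Step 20: signal(T6) -> count=0 queue=[T4] holders={T5}
Final holders: {T5} -> T1 not in holders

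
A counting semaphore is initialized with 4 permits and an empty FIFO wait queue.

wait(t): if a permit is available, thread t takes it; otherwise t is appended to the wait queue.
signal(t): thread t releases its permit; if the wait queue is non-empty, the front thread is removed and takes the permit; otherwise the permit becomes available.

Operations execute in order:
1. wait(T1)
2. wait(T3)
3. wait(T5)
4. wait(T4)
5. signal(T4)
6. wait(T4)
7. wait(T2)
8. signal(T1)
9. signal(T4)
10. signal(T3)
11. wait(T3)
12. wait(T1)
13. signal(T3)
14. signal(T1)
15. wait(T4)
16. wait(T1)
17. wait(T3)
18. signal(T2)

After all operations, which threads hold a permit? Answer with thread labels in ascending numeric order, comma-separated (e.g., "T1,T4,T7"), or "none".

Answer: T1,T3,T4,T5

Derivation:
Step 1: wait(T1) -> count=3 queue=[] holders={T1}
Step 2: wait(T3) -> count=2 queue=[] holders={T1,T3}
Step 3: wait(T5) -> count=1 queue=[] holders={T1,T3,T5}
Step 4: wait(T4) -> count=0 queue=[] holders={T1,T3,T4,T5}
Step 5: signal(T4) -> count=1 queue=[] holders={T1,T3,T5}
Step 6: wait(T4) -> count=0 queue=[] holders={T1,T3,T4,T5}
Step 7: wait(T2) -> count=0 queue=[T2] holders={T1,T3,T4,T5}
Step 8: signal(T1) -> count=0 queue=[] holders={T2,T3,T4,T5}
Step 9: signal(T4) -> count=1 queue=[] holders={T2,T3,T5}
Step 10: signal(T3) -> count=2 queue=[] holders={T2,T5}
Step 11: wait(T3) -> count=1 queue=[] holders={T2,T3,T5}
Step 12: wait(T1) -> count=0 queue=[] holders={T1,T2,T3,T5}
Step 13: signal(T3) -> count=1 queue=[] holders={T1,T2,T5}
Step 14: signal(T1) -> count=2 queue=[] holders={T2,T5}
Step 15: wait(T4) -> count=1 queue=[] holders={T2,T4,T5}
Step 16: wait(T1) -> count=0 queue=[] holders={T1,T2,T4,T5}
Step 17: wait(T3) -> count=0 queue=[T3] holders={T1,T2,T4,T5}
Step 18: signal(T2) -> count=0 queue=[] holders={T1,T3,T4,T5}
Final holders: T1,T3,T4,T5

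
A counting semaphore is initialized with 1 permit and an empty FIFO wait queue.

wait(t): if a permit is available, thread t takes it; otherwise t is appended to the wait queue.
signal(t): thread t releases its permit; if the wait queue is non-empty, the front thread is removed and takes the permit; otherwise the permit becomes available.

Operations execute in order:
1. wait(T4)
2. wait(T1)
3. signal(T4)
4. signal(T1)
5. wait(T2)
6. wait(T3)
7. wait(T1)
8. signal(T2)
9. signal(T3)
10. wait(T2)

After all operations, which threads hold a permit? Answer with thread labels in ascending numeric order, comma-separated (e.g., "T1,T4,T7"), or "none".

Answer: T1

Derivation:
Step 1: wait(T4) -> count=0 queue=[] holders={T4}
Step 2: wait(T1) -> count=0 queue=[T1] holders={T4}
Step 3: signal(T4) -> count=0 queue=[] holders={T1}
Step 4: signal(T1) -> count=1 queue=[] holders={none}
Step 5: wait(T2) -> count=0 queue=[] holders={T2}
Step 6: wait(T3) -> count=0 queue=[T3] holders={T2}
Step 7: wait(T1) -> count=0 queue=[T3,T1] holders={T2}
Step 8: signal(T2) -> count=0 queue=[T1] holders={T3}
Step 9: signal(T3) -> count=0 queue=[] holders={T1}
Step 10: wait(T2) -> count=0 queue=[T2] holders={T1}
Final holders: T1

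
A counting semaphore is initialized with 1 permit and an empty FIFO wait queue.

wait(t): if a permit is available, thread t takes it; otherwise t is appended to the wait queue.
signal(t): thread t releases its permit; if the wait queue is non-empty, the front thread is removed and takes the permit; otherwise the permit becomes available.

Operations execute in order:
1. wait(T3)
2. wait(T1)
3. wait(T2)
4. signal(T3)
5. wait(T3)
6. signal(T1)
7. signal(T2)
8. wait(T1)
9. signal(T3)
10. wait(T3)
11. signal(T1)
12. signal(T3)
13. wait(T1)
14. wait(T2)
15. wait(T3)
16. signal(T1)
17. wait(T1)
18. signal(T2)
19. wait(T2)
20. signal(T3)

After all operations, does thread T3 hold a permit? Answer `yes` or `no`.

Step 1: wait(T3) -> count=0 queue=[] holders={T3}
Step 2: wait(T1) -> count=0 queue=[T1] holders={T3}
Step 3: wait(T2) -> count=0 queue=[T1,T2] holders={T3}
Step 4: signal(T3) -> count=0 queue=[T2] holders={T1}
Step 5: wait(T3) -> count=0 queue=[T2,T3] holders={T1}
Step 6: signal(T1) -> count=0 queue=[T3] holders={T2}
Step 7: signal(T2) -> count=0 queue=[] holders={T3}
Step 8: wait(T1) -> count=0 queue=[T1] holders={T3}
Step 9: signal(T3) -> count=0 queue=[] holders={T1}
Step 10: wait(T3) -> count=0 queue=[T3] holders={T1}
Step 11: signal(T1) -> count=0 queue=[] holders={T3}
Step 12: signal(T3) -> count=1 queue=[] holders={none}
Step 13: wait(T1) -> count=0 queue=[] holders={T1}
Step 14: wait(T2) -> count=0 queue=[T2] holders={T1}
Step 15: wait(T3) -> count=0 queue=[T2,T3] holders={T1}
Step 16: signal(T1) -> count=0 queue=[T3] holders={T2}
Step 17: wait(T1) -> count=0 queue=[T3,T1] holders={T2}
Step 18: signal(T2) -> count=0 queue=[T1] holders={T3}
Step 19: wait(T2) -> count=0 queue=[T1,T2] holders={T3}
Step 20: signal(T3) -> count=0 queue=[T2] holders={T1}
Final holders: {T1} -> T3 not in holders

Answer: no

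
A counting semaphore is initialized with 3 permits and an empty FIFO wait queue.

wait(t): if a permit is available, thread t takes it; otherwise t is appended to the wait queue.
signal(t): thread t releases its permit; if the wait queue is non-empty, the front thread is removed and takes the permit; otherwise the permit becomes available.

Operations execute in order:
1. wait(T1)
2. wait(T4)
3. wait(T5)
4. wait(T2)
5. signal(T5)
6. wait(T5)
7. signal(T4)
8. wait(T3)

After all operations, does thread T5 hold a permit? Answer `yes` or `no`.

Answer: yes

Derivation:
Step 1: wait(T1) -> count=2 queue=[] holders={T1}
Step 2: wait(T4) -> count=1 queue=[] holders={T1,T4}
Step 3: wait(T5) -> count=0 queue=[] holders={T1,T4,T5}
Step 4: wait(T2) -> count=0 queue=[T2] holders={T1,T4,T5}
Step 5: signal(T5) -> count=0 queue=[] holders={T1,T2,T4}
Step 6: wait(T5) -> count=0 queue=[T5] holders={T1,T2,T4}
Step 7: signal(T4) -> count=0 queue=[] holders={T1,T2,T5}
Step 8: wait(T3) -> count=0 queue=[T3] holders={T1,T2,T5}
Final holders: {T1,T2,T5} -> T5 in holders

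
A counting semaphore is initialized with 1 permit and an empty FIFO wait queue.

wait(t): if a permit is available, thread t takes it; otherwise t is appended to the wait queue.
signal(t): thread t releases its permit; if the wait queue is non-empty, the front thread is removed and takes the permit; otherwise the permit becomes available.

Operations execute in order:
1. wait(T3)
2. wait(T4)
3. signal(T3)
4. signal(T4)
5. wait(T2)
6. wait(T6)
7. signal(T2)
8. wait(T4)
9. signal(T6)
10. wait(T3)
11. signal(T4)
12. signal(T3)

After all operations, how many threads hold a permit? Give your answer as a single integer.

Answer: 0

Derivation:
Step 1: wait(T3) -> count=0 queue=[] holders={T3}
Step 2: wait(T4) -> count=0 queue=[T4] holders={T3}
Step 3: signal(T3) -> count=0 queue=[] holders={T4}
Step 4: signal(T4) -> count=1 queue=[] holders={none}
Step 5: wait(T2) -> count=0 queue=[] holders={T2}
Step 6: wait(T6) -> count=0 queue=[T6] holders={T2}
Step 7: signal(T2) -> count=0 queue=[] holders={T6}
Step 8: wait(T4) -> count=0 queue=[T4] holders={T6}
Step 9: signal(T6) -> count=0 queue=[] holders={T4}
Step 10: wait(T3) -> count=0 queue=[T3] holders={T4}
Step 11: signal(T4) -> count=0 queue=[] holders={T3}
Step 12: signal(T3) -> count=1 queue=[] holders={none}
Final holders: {none} -> 0 thread(s)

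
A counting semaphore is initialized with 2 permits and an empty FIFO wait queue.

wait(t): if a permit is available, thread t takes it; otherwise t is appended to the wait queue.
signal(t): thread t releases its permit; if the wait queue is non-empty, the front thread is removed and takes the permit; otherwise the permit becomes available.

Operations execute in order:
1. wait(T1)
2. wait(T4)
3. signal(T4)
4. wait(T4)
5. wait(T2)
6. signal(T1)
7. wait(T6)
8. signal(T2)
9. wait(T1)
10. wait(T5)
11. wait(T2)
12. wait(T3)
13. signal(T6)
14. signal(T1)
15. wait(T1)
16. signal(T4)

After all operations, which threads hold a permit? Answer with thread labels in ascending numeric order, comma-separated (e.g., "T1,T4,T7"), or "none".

Answer: T2,T5

Derivation:
Step 1: wait(T1) -> count=1 queue=[] holders={T1}
Step 2: wait(T4) -> count=0 queue=[] holders={T1,T4}
Step 3: signal(T4) -> count=1 queue=[] holders={T1}
Step 4: wait(T4) -> count=0 queue=[] holders={T1,T4}
Step 5: wait(T2) -> count=0 queue=[T2] holders={T1,T4}
Step 6: signal(T1) -> count=0 queue=[] holders={T2,T4}
Step 7: wait(T6) -> count=0 queue=[T6] holders={T2,T4}
Step 8: signal(T2) -> count=0 queue=[] holders={T4,T6}
Step 9: wait(T1) -> count=0 queue=[T1] holders={T4,T6}
Step 10: wait(T5) -> count=0 queue=[T1,T5] holders={T4,T6}
Step 11: wait(T2) -> count=0 queue=[T1,T5,T2] holders={T4,T6}
Step 12: wait(T3) -> count=0 queue=[T1,T5,T2,T3] holders={T4,T6}
Step 13: signal(T6) -> count=0 queue=[T5,T2,T3] holders={T1,T4}
Step 14: signal(T1) -> count=0 queue=[T2,T3] holders={T4,T5}
Step 15: wait(T1) -> count=0 queue=[T2,T3,T1] holders={T4,T5}
Step 16: signal(T4) -> count=0 queue=[T3,T1] holders={T2,T5}
Final holders: T2,T5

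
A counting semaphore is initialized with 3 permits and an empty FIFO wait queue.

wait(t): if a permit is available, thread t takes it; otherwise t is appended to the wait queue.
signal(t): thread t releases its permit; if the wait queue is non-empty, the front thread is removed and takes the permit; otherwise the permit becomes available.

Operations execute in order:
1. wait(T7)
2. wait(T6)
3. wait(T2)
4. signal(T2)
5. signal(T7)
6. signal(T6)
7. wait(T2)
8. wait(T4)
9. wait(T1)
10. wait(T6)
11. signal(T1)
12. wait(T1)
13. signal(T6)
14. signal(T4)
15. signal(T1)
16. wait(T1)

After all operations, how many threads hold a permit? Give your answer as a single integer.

Answer: 2

Derivation:
Step 1: wait(T7) -> count=2 queue=[] holders={T7}
Step 2: wait(T6) -> count=1 queue=[] holders={T6,T7}
Step 3: wait(T2) -> count=0 queue=[] holders={T2,T6,T7}
Step 4: signal(T2) -> count=1 queue=[] holders={T6,T7}
Step 5: signal(T7) -> count=2 queue=[] holders={T6}
Step 6: signal(T6) -> count=3 queue=[] holders={none}
Step 7: wait(T2) -> count=2 queue=[] holders={T2}
Step 8: wait(T4) -> count=1 queue=[] holders={T2,T4}
Step 9: wait(T1) -> count=0 queue=[] holders={T1,T2,T4}
Step 10: wait(T6) -> count=0 queue=[T6] holders={T1,T2,T4}
Step 11: signal(T1) -> count=0 queue=[] holders={T2,T4,T6}
Step 12: wait(T1) -> count=0 queue=[T1] holders={T2,T4,T6}
Step 13: signal(T6) -> count=0 queue=[] holders={T1,T2,T4}
Step 14: signal(T4) -> count=1 queue=[] holders={T1,T2}
Step 15: signal(T1) -> count=2 queue=[] holders={T2}
Step 16: wait(T1) -> count=1 queue=[] holders={T1,T2}
Final holders: {T1,T2} -> 2 thread(s)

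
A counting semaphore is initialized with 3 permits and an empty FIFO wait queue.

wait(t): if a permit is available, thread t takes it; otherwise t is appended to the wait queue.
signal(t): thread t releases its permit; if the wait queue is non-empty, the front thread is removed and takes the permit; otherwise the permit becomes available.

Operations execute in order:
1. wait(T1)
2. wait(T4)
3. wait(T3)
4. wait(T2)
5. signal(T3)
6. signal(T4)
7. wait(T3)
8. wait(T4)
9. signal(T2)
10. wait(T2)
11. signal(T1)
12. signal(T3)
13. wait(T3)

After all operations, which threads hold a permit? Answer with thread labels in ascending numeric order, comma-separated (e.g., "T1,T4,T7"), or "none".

Step 1: wait(T1) -> count=2 queue=[] holders={T1}
Step 2: wait(T4) -> count=1 queue=[] holders={T1,T4}
Step 3: wait(T3) -> count=0 queue=[] holders={T1,T3,T4}
Step 4: wait(T2) -> count=0 queue=[T2] holders={T1,T3,T4}
Step 5: signal(T3) -> count=0 queue=[] holders={T1,T2,T4}
Step 6: signal(T4) -> count=1 queue=[] holders={T1,T2}
Step 7: wait(T3) -> count=0 queue=[] holders={T1,T2,T3}
Step 8: wait(T4) -> count=0 queue=[T4] holders={T1,T2,T3}
Step 9: signal(T2) -> count=0 queue=[] holders={T1,T3,T4}
Step 10: wait(T2) -> count=0 queue=[T2] holders={T1,T3,T4}
Step 11: signal(T1) -> count=0 queue=[] holders={T2,T3,T4}
Step 12: signal(T3) -> count=1 queue=[] holders={T2,T4}
Step 13: wait(T3) -> count=0 queue=[] holders={T2,T3,T4}
Final holders: T2,T3,T4

Answer: T2,T3,T4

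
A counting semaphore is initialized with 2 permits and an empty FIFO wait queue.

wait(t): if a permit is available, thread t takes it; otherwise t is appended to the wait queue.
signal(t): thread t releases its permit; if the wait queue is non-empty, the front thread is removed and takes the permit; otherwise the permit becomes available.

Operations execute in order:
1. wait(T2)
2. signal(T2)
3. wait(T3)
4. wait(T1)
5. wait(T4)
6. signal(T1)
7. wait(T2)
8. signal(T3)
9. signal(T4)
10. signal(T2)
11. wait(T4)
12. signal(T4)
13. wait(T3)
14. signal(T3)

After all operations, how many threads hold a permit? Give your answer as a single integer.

Answer: 0

Derivation:
Step 1: wait(T2) -> count=1 queue=[] holders={T2}
Step 2: signal(T2) -> count=2 queue=[] holders={none}
Step 3: wait(T3) -> count=1 queue=[] holders={T3}
Step 4: wait(T1) -> count=0 queue=[] holders={T1,T3}
Step 5: wait(T4) -> count=0 queue=[T4] holders={T1,T3}
Step 6: signal(T1) -> count=0 queue=[] holders={T3,T4}
Step 7: wait(T2) -> count=0 queue=[T2] holders={T3,T4}
Step 8: signal(T3) -> count=0 queue=[] holders={T2,T4}
Step 9: signal(T4) -> count=1 queue=[] holders={T2}
Step 10: signal(T2) -> count=2 queue=[] holders={none}
Step 11: wait(T4) -> count=1 queue=[] holders={T4}
Step 12: signal(T4) -> count=2 queue=[] holders={none}
Step 13: wait(T3) -> count=1 queue=[] holders={T3}
Step 14: signal(T3) -> count=2 queue=[] holders={none}
Final holders: {none} -> 0 thread(s)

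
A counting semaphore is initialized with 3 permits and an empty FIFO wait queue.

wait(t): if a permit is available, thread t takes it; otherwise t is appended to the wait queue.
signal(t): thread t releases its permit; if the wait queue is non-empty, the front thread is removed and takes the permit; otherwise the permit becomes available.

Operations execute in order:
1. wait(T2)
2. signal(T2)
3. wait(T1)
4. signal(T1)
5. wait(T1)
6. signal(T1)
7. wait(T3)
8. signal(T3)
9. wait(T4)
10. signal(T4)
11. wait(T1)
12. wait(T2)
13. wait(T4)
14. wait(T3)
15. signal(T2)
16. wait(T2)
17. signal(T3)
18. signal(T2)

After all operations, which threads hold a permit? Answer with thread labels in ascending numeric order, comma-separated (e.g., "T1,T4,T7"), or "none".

Answer: T1,T4

Derivation:
Step 1: wait(T2) -> count=2 queue=[] holders={T2}
Step 2: signal(T2) -> count=3 queue=[] holders={none}
Step 3: wait(T1) -> count=2 queue=[] holders={T1}
Step 4: signal(T1) -> count=3 queue=[] holders={none}
Step 5: wait(T1) -> count=2 queue=[] holders={T1}
Step 6: signal(T1) -> count=3 queue=[] holders={none}
Step 7: wait(T3) -> count=2 queue=[] holders={T3}
Step 8: signal(T3) -> count=3 queue=[] holders={none}
Step 9: wait(T4) -> count=2 queue=[] holders={T4}
Step 10: signal(T4) -> count=3 queue=[] holders={none}
Step 11: wait(T1) -> count=2 queue=[] holders={T1}
Step 12: wait(T2) -> count=1 queue=[] holders={T1,T2}
Step 13: wait(T4) -> count=0 queue=[] holders={T1,T2,T4}
Step 14: wait(T3) -> count=0 queue=[T3] holders={T1,T2,T4}
Step 15: signal(T2) -> count=0 queue=[] holders={T1,T3,T4}
Step 16: wait(T2) -> count=0 queue=[T2] holders={T1,T3,T4}
Step 17: signal(T3) -> count=0 queue=[] holders={T1,T2,T4}
Step 18: signal(T2) -> count=1 queue=[] holders={T1,T4}
Final holders: T1,T4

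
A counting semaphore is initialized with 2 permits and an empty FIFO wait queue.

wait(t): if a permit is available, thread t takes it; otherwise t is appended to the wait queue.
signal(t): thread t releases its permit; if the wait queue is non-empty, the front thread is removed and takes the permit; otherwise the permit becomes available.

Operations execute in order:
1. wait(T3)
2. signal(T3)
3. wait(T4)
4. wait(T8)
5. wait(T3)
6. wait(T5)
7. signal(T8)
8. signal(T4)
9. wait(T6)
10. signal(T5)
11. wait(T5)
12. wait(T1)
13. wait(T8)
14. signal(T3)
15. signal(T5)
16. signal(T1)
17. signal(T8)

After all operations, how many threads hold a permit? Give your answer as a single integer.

Step 1: wait(T3) -> count=1 queue=[] holders={T3}
Step 2: signal(T3) -> count=2 queue=[] holders={none}
Step 3: wait(T4) -> count=1 queue=[] holders={T4}
Step 4: wait(T8) -> count=0 queue=[] holders={T4,T8}
Step 5: wait(T3) -> count=0 queue=[T3] holders={T4,T8}
Step 6: wait(T5) -> count=0 queue=[T3,T5] holders={T4,T8}
Step 7: signal(T8) -> count=0 queue=[T5] holders={T3,T4}
Step 8: signal(T4) -> count=0 queue=[] holders={T3,T5}
Step 9: wait(T6) -> count=0 queue=[T6] holders={T3,T5}
Step 10: signal(T5) -> count=0 queue=[] holders={T3,T6}
Step 11: wait(T5) -> count=0 queue=[T5] holders={T3,T6}
Step 12: wait(T1) -> count=0 queue=[T5,T1] holders={T3,T6}
Step 13: wait(T8) -> count=0 queue=[T5,T1,T8] holders={T3,T6}
Step 14: signal(T3) -> count=0 queue=[T1,T8] holders={T5,T6}
Step 15: signal(T5) -> count=0 queue=[T8] holders={T1,T6}
Step 16: signal(T1) -> count=0 queue=[] holders={T6,T8}
Step 17: signal(T8) -> count=1 queue=[] holders={T6}
Final holders: {T6} -> 1 thread(s)

Answer: 1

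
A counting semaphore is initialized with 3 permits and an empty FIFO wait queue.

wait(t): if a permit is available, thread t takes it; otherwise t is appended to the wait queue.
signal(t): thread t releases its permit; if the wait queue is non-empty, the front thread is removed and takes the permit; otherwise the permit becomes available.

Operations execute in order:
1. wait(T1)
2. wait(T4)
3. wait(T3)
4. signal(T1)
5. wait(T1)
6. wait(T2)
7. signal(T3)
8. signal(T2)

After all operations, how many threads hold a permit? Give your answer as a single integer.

Answer: 2

Derivation:
Step 1: wait(T1) -> count=2 queue=[] holders={T1}
Step 2: wait(T4) -> count=1 queue=[] holders={T1,T4}
Step 3: wait(T3) -> count=0 queue=[] holders={T1,T3,T4}
Step 4: signal(T1) -> count=1 queue=[] holders={T3,T4}
Step 5: wait(T1) -> count=0 queue=[] holders={T1,T3,T4}
Step 6: wait(T2) -> count=0 queue=[T2] holders={T1,T3,T4}
Step 7: signal(T3) -> count=0 queue=[] holders={T1,T2,T4}
Step 8: signal(T2) -> count=1 queue=[] holders={T1,T4}
Final holders: {T1,T4} -> 2 thread(s)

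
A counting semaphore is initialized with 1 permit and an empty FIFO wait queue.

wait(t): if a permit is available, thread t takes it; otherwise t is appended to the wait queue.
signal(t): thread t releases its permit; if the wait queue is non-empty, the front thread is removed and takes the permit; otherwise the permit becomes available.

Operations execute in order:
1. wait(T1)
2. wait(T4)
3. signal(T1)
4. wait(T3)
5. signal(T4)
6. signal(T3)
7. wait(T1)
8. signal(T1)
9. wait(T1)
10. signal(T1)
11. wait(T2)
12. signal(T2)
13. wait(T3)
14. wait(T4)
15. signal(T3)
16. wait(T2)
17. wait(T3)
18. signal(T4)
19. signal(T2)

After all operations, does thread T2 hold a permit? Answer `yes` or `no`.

Answer: no

Derivation:
Step 1: wait(T1) -> count=0 queue=[] holders={T1}
Step 2: wait(T4) -> count=0 queue=[T4] holders={T1}
Step 3: signal(T1) -> count=0 queue=[] holders={T4}
Step 4: wait(T3) -> count=0 queue=[T3] holders={T4}
Step 5: signal(T4) -> count=0 queue=[] holders={T3}
Step 6: signal(T3) -> count=1 queue=[] holders={none}
Step 7: wait(T1) -> count=0 queue=[] holders={T1}
Step 8: signal(T1) -> count=1 queue=[] holders={none}
Step 9: wait(T1) -> count=0 queue=[] holders={T1}
Step 10: signal(T1) -> count=1 queue=[] holders={none}
Step 11: wait(T2) -> count=0 queue=[] holders={T2}
Step 12: signal(T2) -> count=1 queue=[] holders={none}
Step 13: wait(T3) -> count=0 queue=[] holders={T3}
Step 14: wait(T4) -> count=0 queue=[T4] holders={T3}
Step 15: signal(T3) -> count=0 queue=[] holders={T4}
Step 16: wait(T2) -> count=0 queue=[T2] holders={T4}
Step 17: wait(T3) -> count=0 queue=[T2,T3] holders={T4}
Step 18: signal(T4) -> count=0 queue=[T3] holders={T2}
Step 19: signal(T2) -> count=0 queue=[] holders={T3}
Final holders: {T3} -> T2 not in holders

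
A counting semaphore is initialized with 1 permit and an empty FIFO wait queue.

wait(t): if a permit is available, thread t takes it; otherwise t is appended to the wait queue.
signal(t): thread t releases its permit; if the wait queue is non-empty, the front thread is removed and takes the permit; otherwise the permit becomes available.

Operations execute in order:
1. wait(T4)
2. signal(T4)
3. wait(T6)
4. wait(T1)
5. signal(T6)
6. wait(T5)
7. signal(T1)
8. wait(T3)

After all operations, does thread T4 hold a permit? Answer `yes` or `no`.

Answer: no

Derivation:
Step 1: wait(T4) -> count=0 queue=[] holders={T4}
Step 2: signal(T4) -> count=1 queue=[] holders={none}
Step 3: wait(T6) -> count=0 queue=[] holders={T6}
Step 4: wait(T1) -> count=0 queue=[T1] holders={T6}
Step 5: signal(T6) -> count=0 queue=[] holders={T1}
Step 6: wait(T5) -> count=0 queue=[T5] holders={T1}
Step 7: signal(T1) -> count=0 queue=[] holders={T5}
Step 8: wait(T3) -> count=0 queue=[T3] holders={T5}
Final holders: {T5} -> T4 not in holders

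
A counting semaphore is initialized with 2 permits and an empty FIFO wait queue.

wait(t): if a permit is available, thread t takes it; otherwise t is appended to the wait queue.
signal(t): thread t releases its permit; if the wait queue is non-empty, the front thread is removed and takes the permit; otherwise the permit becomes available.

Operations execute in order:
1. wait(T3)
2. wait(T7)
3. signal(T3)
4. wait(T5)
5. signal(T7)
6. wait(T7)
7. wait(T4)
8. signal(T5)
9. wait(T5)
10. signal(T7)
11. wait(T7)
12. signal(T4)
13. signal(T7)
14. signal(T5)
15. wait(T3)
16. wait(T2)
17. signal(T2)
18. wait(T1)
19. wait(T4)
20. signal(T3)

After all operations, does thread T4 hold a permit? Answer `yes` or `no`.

Step 1: wait(T3) -> count=1 queue=[] holders={T3}
Step 2: wait(T7) -> count=0 queue=[] holders={T3,T7}
Step 3: signal(T3) -> count=1 queue=[] holders={T7}
Step 4: wait(T5) -> count=0 queue=[] holders={T5,T7}
Step 5: signal(T7) -> count=1 queue=[] holders={T5}
Step 6: wait(T7) -> count=0 queue=[] holders={T5,T7}
Step 7: wait(T4) -> count=0 queue=[T4] holders={T5,T7}
Step 8: signal(T5) -> count=0 queue=[] holders={T4,T7}
Step 9: wait(T5) -> count=0 queue=[T5] holders={T4,T7}
Step 10: signal(T7) -> count=0 queue=[] holders={T4,T5}
Step 11: wait(T7) -> count=0 queue=[T7] holders={T4,T5}
Step 12: signal(T4) -> count=0 queue=[] holders={T5,T7}
Step 13: signal(T7) -> count=1 queue=[] holders={T5}
Step 14: signal(T5) -> count=2 queue=[] holders={none}
Step 15: wait(T3) -> count=1 queue=[] holders={T3}
Step 16: wait(T2) -> count=0 queue=[] holders={T2,T3}
Step 17: signal(T2) -> count=1 queue=[] holders={T3}
Step 18: wait(T1) -> count=0 queue=[] holders={T1,T3}
Step 19: wait(T4) -> count=0 queue=[T4] holders={T1,T3}
Step 20: signal(T3) -> count=0 queue=[] holders={T1,T4}
Final holders: {T1,T4} -> T4 in holders

Answer: yes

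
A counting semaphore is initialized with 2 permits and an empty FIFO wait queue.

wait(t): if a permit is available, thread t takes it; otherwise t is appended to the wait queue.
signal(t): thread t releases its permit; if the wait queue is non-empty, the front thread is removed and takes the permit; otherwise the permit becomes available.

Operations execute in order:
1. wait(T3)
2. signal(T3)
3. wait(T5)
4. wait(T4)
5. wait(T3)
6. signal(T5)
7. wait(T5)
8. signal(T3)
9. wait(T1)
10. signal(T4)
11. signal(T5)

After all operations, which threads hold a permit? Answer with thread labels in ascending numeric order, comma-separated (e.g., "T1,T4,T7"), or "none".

Step 1: wait(T3) -> count=1 queue=[] holders={T3}
Step 2: signal(T3) -> count=2 queue=[] holders={none}
Step 3: wait(T5) -> count=1 queue=[] holders={T5}
Step 4: wait(T4) -> count=0 queue=[] holders={T4,T5}
Step 5: wait(T3) -> count=0 queue=[T3] holders={T4,T5}
Step 6: signal(T5) -> count=0 queue=[] holders={T3,T4}
Step 7: wait(T5) -> count=0 queue=[T5] holders={T3,T4}
Step 8: signal(T3) -> count=0 queue=[] holders={T4,T5}
Step 9: wait(T1) -> count=0 queue=[T1] holders={T4,T5}
Step 10: signal(T4) -> count=0 queue=[] holders={T1,T5}
Step 11: signal(T5) -> count=1 queue=[] holders={T1}
Final holders: T1

Answer: T1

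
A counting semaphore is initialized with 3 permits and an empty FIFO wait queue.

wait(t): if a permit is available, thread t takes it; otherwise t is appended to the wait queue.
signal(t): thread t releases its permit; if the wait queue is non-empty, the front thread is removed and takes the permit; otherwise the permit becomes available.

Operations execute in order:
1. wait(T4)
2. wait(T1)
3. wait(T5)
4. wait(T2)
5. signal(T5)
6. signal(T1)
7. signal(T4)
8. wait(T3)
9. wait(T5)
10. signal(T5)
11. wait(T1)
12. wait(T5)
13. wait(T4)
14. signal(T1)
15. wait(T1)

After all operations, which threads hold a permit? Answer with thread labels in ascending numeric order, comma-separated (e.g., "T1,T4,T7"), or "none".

Answer: T2,T3,T5

Derivation:
Step 1: wait(T4) -> count=2 queue=[] holders={T4}
Step 2: wait(T1) -> count=1 queue=[] holders={T1,T4}
Step 3: wait(T5) -> count=0 queue=[] holders={T1,T4,T5}
Step 4: wait(T2) -> count=0 queue=[T2] holders={T1,T4,T5}
Step 5: signal(T5) -> count=0 queue=[] holders={T1,T2,T4}
Step 6: signal(T1) -> count=1 queue=[] holders={T2,T4}
Step 7: signal(T4) -> count=2 queue=[] holders={T2}
Step 8: wait(T3) -> count=1 queue=[] holders={T2,T3}
Step 9: wait(T5) -> count=0 queue=[] holders={T2,T3,T5}
Step 10: signal(T5) -> count=1 queue=[] holders={T2,T3}
Step 11: wait(T1) -> count=0 queue=[] holders={T1,T2,T3}
Step 12: wait(T5) -> count=0 queue=[T5] holders={T1,T2,T3}
Step 13: wait(T4) -> count=0 queue=[T5,T4] holders={T1,T2,T3}
Step 14: signal(T1) -> count=0 queue=[T4] holders={T2,T3,T5}
Step 15: wait(T1) -> count=0 queue=[T4,T1] holders={T2,T3,T5}
Final holders: T2,T3,T5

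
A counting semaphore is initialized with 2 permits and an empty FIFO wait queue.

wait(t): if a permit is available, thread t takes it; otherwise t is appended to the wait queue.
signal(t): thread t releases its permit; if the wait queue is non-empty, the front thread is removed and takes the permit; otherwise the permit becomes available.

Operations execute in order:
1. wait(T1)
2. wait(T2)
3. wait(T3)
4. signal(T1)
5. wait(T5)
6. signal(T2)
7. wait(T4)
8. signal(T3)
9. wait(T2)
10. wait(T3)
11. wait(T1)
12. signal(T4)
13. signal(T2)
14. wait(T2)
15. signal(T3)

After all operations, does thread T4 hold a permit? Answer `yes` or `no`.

Answer: no

Derivation:
Step 1: wait(T1) -> count=1 queue=[] holders={T1}
Step 2: wait(T2) -> count=0 queue=[] holders={T1,T2}
Step 3: wait(T3) -> count=0 queue=[T3] holders={T1,T2}
Step 4: signal(T1) -> count=0 queue=[] holders={T2,T3}
Step 5: wait(T5) -> count=0 queue=[T5] holders={T2,T3}
Step 6: signal(T2) -> count=0 queue=[] holders={T3,T5}
Step 7: wait(T4) -> count=0 queue=[T4] holders={T3,T5}
Step 8: signal(T3) -> count=0 queue=[] holders={T4,T5}
Step 9: wait(T2) -> count=0 queue=[T2] holders={T4,T5}
Step 10: wait(T3) -> count=0 queue=[T2,T3] holders={T4,T5}
Step 11: wait(T1) -> count=0 queue=[T2,T3,T1] holders={T4,T5}
Step 12: signal(T4) -> count=0 queue=[T3,T1] holders={T2,T5}
Step 13: signal(T2) -> count=0 queue=[T1] holders={T3,T5}
Step 14: wait(T2) -> count=0 queue=[T1,T2] holders={T3,T5}
Step 15: signal(T3) -> count=0 queue=[T2] holders={T1,T5}
Final holders: {T1,T5} -> T4 not in holders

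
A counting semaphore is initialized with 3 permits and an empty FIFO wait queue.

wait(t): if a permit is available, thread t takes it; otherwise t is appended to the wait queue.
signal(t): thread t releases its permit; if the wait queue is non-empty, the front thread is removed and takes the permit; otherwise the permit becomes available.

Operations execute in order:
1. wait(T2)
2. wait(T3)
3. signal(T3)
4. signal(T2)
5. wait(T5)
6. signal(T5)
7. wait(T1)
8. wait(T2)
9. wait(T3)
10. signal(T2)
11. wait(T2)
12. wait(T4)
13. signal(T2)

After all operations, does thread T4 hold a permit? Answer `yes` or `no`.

Step 1: wait(T2) -> count=2 queue=[] holders={T2}
Step 2: wait(T3) -> count=1 queue=[] holders={T2,T3}
Step 3: signal(T3) -> count=2 queue=[] holders={T2}
Step 4: signal(T2) -> count=3 queue=[] holders={none}
Step 5: wait(T5) -> count=2 queue=[] holders={T5}
Step 6: signal(T5) -> count=3 queue=[] holders={none}
Step 7: wait(T1) -> count=2 queue=[] holders={T1}
Step 8: wait(T2) -> count=1 queue=[] holders={T1,T2}
Step 9: wait(T3) -> count=0 queue=[] holders={T1,T2,T3}
Step 10: signal(T2) -> count=1 queue=[] holders={T1,T3}
Step 11: wait(T2) -> count=0 queue=[] holders={T1,T2,T3}
Step 12: wait(T4) -> count=0 queue=[T4] holders={T1,T2,T3}
Step 13: signal(T2) -> count=0 queue=[] holders={T1,T3,T4}
Final holders: {T1,T3,T4} -> T4 in holders

Answer: yes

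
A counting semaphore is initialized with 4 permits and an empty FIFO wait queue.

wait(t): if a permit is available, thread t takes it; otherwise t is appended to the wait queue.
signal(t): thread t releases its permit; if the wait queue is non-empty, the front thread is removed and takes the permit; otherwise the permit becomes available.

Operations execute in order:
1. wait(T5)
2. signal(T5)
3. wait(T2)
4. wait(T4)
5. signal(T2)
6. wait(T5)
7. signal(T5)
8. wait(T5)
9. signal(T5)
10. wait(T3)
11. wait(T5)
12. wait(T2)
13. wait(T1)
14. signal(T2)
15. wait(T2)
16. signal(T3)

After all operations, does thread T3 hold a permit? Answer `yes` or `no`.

Answer: no

Derivation:
Step 1: wait(T5) -> count=3 queue=[] holders={T5}
Step 2: signal(T5) -> count=4 queue=[] holders={none}
Step 3: wait(T2) -> count=3 queue=[] holders={T2}
Step 4: wait(T4) -> count=2 queue=[] holders={T2,T4}
Step 5: signal(T2) -> count=3 queue=[] holders={T4}
Step 6: wait(T5) -> count=2 queue=[] holders={T4,T5}
Step 7: signal(T5) -> count=3 queue=[] holders={T4}
Step 8: wait(T5) -> count=2 queue=[] holders={T4,T5}
Step 9: signal(T5) -> count=3 queue=[] holders={T4}
Step 10: wait(T3) -> count=2 queue=[] holders={T3,T4}
Step 11: wait(T5) -> count=1 queue=[] holders={T3,T4,T5}
Step 12: wait(T2) -> count=0 queue=[] holders={T2,T3,T4,T5}
Step 13: wait(T1) -> count=0 queue=[T1] holders={T2,T3,T4,T5}
Step 14: signal(T2) -> count=0 queue=[] holders={T1,T3,T4,T5}
Step 15: wait(T2) -> count=0 queue=[T2] holders={T1,T3,T4,T5}
Step 16: signal(T3) -> count=0 queue=[] holders={T1,T2,T4,T5}
Final holders: {T1,T2,T4,T5} -> T3 not in holders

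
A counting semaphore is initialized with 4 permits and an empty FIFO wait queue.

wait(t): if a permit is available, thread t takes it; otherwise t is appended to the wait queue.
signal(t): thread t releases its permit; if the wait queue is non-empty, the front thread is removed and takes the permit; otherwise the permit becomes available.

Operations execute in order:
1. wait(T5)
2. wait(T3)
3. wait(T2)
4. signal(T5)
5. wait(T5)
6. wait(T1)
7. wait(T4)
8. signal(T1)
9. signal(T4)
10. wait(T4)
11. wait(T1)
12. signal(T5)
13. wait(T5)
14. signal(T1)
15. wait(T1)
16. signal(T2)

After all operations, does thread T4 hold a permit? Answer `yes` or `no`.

Step 1: wait(T5) -> count=3 queue=[] holders={T5}
Step 2: wait(T3) -> count=2 queue=[] holders={T3,T5}
Step 3: wait(T2) -> count=1 queue=[] holders={T2,T3,T5}
Step 4: signal(T5) -> count=2 queue=[] holders={T2,T3}
Step 5: wait(T5) -> count=1 queue=[] holders={T2,T3,T5}
Step 6: wait(T1) -> count=0 queue=[] holders={T1,T2,T3,T5}
Step 7: wait(T4) -> count=0 queue=[T4] holders={T1,T2,T3,T5}
Step 8: signal(T1) -> count=0 queue=[] holders={T2,T3,T4,T5}
Step 9: signal(T4) -> count=1 queue=[] holders={T2,T3,T5}
Step 10: wait(T4) -> count=0 queue=[] holders={T2,T3,T4,T5}
Step 11: wait(T1) -> count=0 queue=[T1] holders={T2,T3,T4,T5}
Step 12: signal(T5) -> count=0 queue=[] holders={T1,T2,T3,T4}
Step 13: wait(T5) -> count=0 queue=[T5] holders={T1,T2,T3,T4}
Step 14: signal(T1) -> count=0 queue=[] holders={T2,T3,T4,T5}
Step 15: wait(T1) -> count=0 queue=[T1] holders={T2,T3,T4,T5}
Step 16: signal(T2) -> count=0 queue=[] holders={T1,T3,T4,T5}
Final holders: {T1,T3,T4,T5} -> T4 in holders

Answer: yes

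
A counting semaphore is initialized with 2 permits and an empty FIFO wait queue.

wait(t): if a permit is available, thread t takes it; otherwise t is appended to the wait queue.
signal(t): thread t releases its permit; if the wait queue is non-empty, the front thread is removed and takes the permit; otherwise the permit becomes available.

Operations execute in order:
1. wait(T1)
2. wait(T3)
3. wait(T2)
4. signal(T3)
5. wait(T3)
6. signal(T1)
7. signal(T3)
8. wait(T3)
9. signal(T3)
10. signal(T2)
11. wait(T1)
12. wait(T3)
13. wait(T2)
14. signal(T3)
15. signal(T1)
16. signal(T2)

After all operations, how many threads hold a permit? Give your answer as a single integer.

Step 1: wait(T1) -> count=1 queue=[] holders={T1}
Step 2: wait(T3) -> count=0 queue=[] holders={T1,T3}
Step 3: wait(T2) -> count=0 queue=[T2] holders={T1,T3}
Step 4: signal(T3) -> count=0 queue=[] holders={T1,T2}
Step 5: wait(T3) -> count=0 queue=[T3] holders={T1,T2}
Step 6: signal(T1) -> count=0 queue=[] holders={T2,T3}
Step 7: signal(T3) -> count=1 queue=[] holders={T2}
Step 8: wait(T3) -> count=0 queue=[] holders={T2,T3}
Step 9: signal(T3) -> count=1 queue=[] holders={T2}
Step 10: signal(T2) -> count=2 queue=[] holders={none}
Step 11: wait(T1) -> count=1 queue=[] holders={T1}
Step 12: wait(T3) -> count=0 queue=[] holders={T1,T3}
Step 13: wait(T2) -> count=0 queue=[T2] holders={T1,T3}
Step 14: signal(T3) -> count=0 queue=[] holders={T1,T2}
Step 15: signal(T1) -> count=1 queue=[] holders={T2}
Step 16: signal(T2) -> count=2 queue=[] holders={none}
Final holders: {none} -> 0 thread(s)

Answer: 0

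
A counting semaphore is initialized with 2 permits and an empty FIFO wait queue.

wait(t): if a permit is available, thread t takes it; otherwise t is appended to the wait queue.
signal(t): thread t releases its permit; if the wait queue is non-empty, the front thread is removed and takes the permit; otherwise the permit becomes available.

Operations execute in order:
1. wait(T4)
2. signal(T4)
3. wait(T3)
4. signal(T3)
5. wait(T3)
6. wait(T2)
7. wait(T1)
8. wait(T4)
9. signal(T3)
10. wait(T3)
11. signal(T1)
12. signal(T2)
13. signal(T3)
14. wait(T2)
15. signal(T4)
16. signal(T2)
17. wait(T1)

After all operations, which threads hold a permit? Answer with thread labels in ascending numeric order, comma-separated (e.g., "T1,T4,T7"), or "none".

Step 1: wait(T4) -> count=1 queue=[] holders={T4}
Step 2: signal(T4) -> count=2 queue=[] holders={none}
Step 3: wait(T3) -> count=1 queue=[] holders={T3}
Step 4: signal(T3) -> count=2 queue=[] holders={none}
Step 5: wait(T3) -> count=1 queue=[] holders={T3}
Step 6: wait(T2) -> count=0 queue=[] holders={T2,T3}
Step 7: wait(T1) -> count=0 queue=[T1] holders={T2,T3}
Step 8: wait(T4) -> count=0 queue=[T1,T4] holders={T2,T3}
Step 9: signal(T3) -> count=0 queue=[T4] holders={T1,T2}
Step 10: wait(T3) -> count=0 queue=[T4,T3] holders={T1,T2}
Step 11: signal(T1) -> count=0 queue=[T3] holders={T2,T4}
Step 12: signal(T2) -> count=0 queue=[] holders={T3,T4}
Step 13: signal(T3) -> count=1 queue=[] holders={T4}
Step 14: wait(T2) -> count=0 queue=[] holders={T2,T4}
Step 15: signal(T4) -> count=1 queue=[] holders={T2}
Step 16: signal(T2) -> count=2 queue=[] holders={none}
Step 17: wait(T1) -> count=1 queue=[] holders={T1}
Final holders: T1

Answer: T1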